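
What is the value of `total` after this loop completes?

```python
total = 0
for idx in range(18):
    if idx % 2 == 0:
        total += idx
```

Sum of even numbers 0 to 17
`total` takes the values: 0 → 2 → 6 → 12 → 20 → 30 → 42 → 56 → 72

Answer: 72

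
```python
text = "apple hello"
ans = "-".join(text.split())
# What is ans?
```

Trace:
`text = "apple hello"` → text = 'apple hello'
`ans = "-".join(text.split())` → ans = 'apple-hello'
So ans = 'apple-hello'

Answer: 'apple-hello'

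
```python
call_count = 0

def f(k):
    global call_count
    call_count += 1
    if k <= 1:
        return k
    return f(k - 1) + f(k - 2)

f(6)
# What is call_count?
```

Calls(k) = 1 + Calls(k-1) + Calls(k-2); Calls(0)=Calls(1)=1. For k=6 this gives 25.

Answer: 25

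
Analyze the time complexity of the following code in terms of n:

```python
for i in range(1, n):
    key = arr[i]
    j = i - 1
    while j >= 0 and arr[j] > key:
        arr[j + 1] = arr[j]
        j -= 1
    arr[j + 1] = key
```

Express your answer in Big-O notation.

This is Insertion sort. Time complexity: O(n²).

Answer: O(n²)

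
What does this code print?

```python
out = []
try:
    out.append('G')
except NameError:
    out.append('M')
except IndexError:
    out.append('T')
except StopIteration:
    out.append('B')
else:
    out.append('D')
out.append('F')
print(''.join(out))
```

Execution trace: 'G' (try body, no exception) → 'D' (else) → 'F' (after the try/except). Output: GDF

Answer: GDF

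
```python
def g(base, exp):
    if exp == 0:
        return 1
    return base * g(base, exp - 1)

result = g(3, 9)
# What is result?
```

g(3, 9) = 3 * 3 * 3 * 3 * 3 * 3 * 3 * 3 * 3 = 19683

Answer: 19683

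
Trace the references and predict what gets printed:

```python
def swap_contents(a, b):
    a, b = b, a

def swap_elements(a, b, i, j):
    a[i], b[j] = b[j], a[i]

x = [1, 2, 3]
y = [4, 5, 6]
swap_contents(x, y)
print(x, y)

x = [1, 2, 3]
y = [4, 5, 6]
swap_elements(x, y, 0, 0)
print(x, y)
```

Key concept: parameter rebinding vs mutation.
Step by step:
`x = [1, 2, 3]` → x = [1, 2, 3]
`y = [4, 5, 6]` → y = [4, 5, 6]
`swap_contents(x, y)` → no visible change to tracked variables
`print(x, y)` → prints [1, 2, 3] [4, 5, 6]
`x = [1, 2, 3]` → x = [1, 2, 3]
`y = [4, 5, 6]` → y = [4, 5, 6]
`swap_elements(x, y, 0, 0)` → x = [4, 2, 3]; y = [1, 5, 6]
`print(x, y)` → prints [4, 2, 3] [1, 5, 6]

Answer:
[1, 2, 3] [4, 5, 6]
[4, 2, 3] [1, 5, 6]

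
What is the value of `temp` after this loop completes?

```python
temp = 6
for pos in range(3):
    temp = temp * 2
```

Multiply by 2, 3 times: 6 * 2^3 = 48
`temp` takes the values: 6 → 12 → 24 → 48

Answer: 48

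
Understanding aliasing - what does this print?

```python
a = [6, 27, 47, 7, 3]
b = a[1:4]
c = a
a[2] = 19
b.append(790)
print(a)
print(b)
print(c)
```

Key concept: slice vs alias.
Step by step:
`a = [6, 27, 47, 7, 3]` → a = [6, 27, 47, 7, 3]
`b = a[1:4]` → b = [27, 47, 7]
`c = a` → c = [6, 27, 47, 7, 3] (same object as a)
`a[2] = 19` → a = [6, 27, 19, 7, 3] (same object as c); c = [6, 27, 19, 7, 3] (same object as a)
`b.append(790)` → b = [27, 47, 7, 790]
`print(a)` → prints [6, 27, 19, 7, 3]
`print(b)` → prints [27, 47, 7, 790]
`print(c)` → prints [6, 27, 19, 7, 3]

Answer:
[6, 27, 19, 7, 3]
[27, 47, 7, 790]
[6, 27, 19, 7, 3]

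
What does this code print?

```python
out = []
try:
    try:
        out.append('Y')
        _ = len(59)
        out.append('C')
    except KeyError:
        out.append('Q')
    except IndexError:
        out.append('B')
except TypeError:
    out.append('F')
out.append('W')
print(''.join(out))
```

Execution trace: 'Y' (inner try body) → 'F' (outer except TypeError) → 'W' (after the try/except). Output: YFW

Answer: YFW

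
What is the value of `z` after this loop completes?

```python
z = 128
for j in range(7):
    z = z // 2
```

Halve 7 times: 128 // 2^7 = 1
`z` takes the values: 128 → 64 → 32 → 16 → 8 → 4 → 2 → 1

Answer: 1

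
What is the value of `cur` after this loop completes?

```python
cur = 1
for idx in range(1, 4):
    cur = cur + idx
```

Start at 1, add 1 through 3
`cur` takes the values: 1 → 2 → 4 → 7

Answer: 7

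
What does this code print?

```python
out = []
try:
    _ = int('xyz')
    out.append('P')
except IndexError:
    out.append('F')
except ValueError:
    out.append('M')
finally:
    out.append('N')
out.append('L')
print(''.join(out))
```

Execution trace: 'M' (except ValueError) → 'N' (finally) → 'L' (after the try/except). Output: MNL

Answer: MNL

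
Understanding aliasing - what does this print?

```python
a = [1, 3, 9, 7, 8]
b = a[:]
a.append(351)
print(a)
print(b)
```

Key concept: slice [:] creates copy.
Step by step:
`a = [1, 3, 9, 7, 8]` → a = [1, 3, 9, 7, 8]
`b = a[:]` → b = [1, 3, 9, 7, 8]
`a.append(351)` → a = [1, 3, 9, 7, 8, 351]
`print(a)` → prints [1, 3, 9, 7, 8, 351]
`print(b)` → prints [1, 3, 9, 7, 8]

Answer:
[1, 3, 9, 7, 8, 351]
[1, 3, 9, 7, 8]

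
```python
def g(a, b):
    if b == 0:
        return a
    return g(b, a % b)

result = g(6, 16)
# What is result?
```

g(6, 16) -> g(16, 6) -> g(6, 4) -> g(4, 2) -> g(2, 0) -> 2

Answer: 2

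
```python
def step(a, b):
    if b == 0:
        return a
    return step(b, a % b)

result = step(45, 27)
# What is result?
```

step(45, 27) -> step(27, 18) -> step(18, 9) -> step(9, 0) -> 9

Answer: 9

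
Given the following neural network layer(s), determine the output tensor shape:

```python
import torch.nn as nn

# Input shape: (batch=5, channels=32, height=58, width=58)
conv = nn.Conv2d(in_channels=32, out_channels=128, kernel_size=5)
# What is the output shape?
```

Input: (5, 32, 58, 58) -> Output: (5, 128, 54, 54)

Answer: (5, 128, 54, 54)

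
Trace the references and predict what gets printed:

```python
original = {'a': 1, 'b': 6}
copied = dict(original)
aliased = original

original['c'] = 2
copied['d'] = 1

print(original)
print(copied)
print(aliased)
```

Key concept: dict() creates copy, assignment creates alias.
Step by step:
`original = {'a': 1, 'b': 6}` → original = {'a': 1, 'b': 6}
`copied = dict(original)` → copied = {'a': 1, 'b': 6}
`aliased = original` → aliased = {'a': 1, 'b': 6} (same object as original)
`original['c'] = 2` → original = {'a': 1, 'b': 6, 'c': 2} (same object as aliased); aliased = {'a': 1, 'b': 6, 'c': 2} (same object as original)
`copied['d'] = 1` → copied = {'a': 1, 'b': 6, 'd': 1}
`print(original)` → prints {'a': 1, 'b': 6, 'c': 2}
`print(copied)` → prints {'a': 1, 'b': 6, 'd': 1}
`print(aliased)` → prints {'a': 1, 'b': 6, 'c': 2}

Answer:
{'a': 1, 'b': 6, 'c': 2}
{'a': 1, 'b': 6, 'd': 1}
{'a': 1, 'b': 6, 'c': 2}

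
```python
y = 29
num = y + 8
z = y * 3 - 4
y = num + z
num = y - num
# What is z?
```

Trace:
`y = 29` → y = 29
`num = y + 8` → num = 37
`z = y * 3 - 4` → z = 83
`y = num + z` → y = 120
`num = y - num` → num = 83
So z = 83

Answer: 83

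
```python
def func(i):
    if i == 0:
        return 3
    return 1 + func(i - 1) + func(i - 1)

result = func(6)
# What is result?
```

func(i) = 1 + 2·func(i-1), func(0)=3. Closed form: (3+1)·2^6 - 1 = 255.

Answer: 255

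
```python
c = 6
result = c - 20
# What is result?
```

Trace:
`c = 6` → c = 6
`result = c - 20` → result = -14
So result = -14

Answer: -14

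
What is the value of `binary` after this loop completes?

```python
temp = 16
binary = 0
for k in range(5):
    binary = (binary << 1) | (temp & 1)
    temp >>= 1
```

Reverse lowest 5 bits of 16
`binary` takes the values: 0 → 1

Answer: 1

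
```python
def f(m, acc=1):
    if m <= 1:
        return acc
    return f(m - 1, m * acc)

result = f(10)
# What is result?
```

Accumulator trace (n, acc): (10, 1) -> (9, 10) -> (8, 90) -> (7, 720) -> (6, 5040) -> (5, 30240) -> (4, 151200) -> (3, 604800) -> (2, 1814400) -> (1, 3628800) -> return 3628800

Answer: 3628800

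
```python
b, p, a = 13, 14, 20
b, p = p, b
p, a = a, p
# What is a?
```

Trace:
`b, p, a = 13, 14, 20` → b = 13; p = 14; a = 20
`b, p = p, b` → b = 14; p = 13
`p, a = a, p` → p = 20; a = 13
So a = 13

Answer: 13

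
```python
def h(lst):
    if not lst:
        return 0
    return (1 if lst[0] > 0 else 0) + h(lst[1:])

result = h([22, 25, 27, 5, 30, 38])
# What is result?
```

Count of positive elements in [22, 25, 27, 5, 30, 38] = 6

Answer: 6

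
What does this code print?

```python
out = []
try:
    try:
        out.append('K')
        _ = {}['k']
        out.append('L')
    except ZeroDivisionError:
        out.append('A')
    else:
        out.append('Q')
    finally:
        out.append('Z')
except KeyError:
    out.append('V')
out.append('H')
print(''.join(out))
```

Execution trace: 'K' (try body) → 'Z' (finally) → 'V' (outer except KeyError) → 'H' (after the try/except). Output: KZVH

Answer: KZVH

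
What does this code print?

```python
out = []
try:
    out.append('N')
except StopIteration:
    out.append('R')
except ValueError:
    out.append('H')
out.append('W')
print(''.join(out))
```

Execution trace: 'N' (try body, no exception) → 'W' (after the try/except). Output: NW

Answer: NW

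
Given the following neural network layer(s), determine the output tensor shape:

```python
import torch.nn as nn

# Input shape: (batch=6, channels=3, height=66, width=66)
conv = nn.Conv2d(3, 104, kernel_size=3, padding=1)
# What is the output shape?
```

Input: (6, 3, 66, 66) -> Output: (6, 104, 66, 66)

Answer: (6, 104, 66, 66)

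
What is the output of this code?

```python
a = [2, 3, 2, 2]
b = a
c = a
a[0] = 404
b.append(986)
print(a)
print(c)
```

Key concept: multiple aliases.
Step by step:
`a = [2, 3, 2, 2]` → a = [2, 3, 2, 2]
`b = a` → b = [2, 3, 2, 2] (same object as a)
`c = a` → c = [2, 3, 2, 2] (same object as a, b)
`a[0] = 404` → a = [404, 3, 2, 2] (same object as b, c); b = [404, 3, 2, 2] (same object as a, c); c = [404, 3, 2, 2] (same object as a, b)
`b.append(986)` → a = [404, 3, 2, 2, 986] (same object as b, c); b = [404, 3, 2, 2, 986] (same object as a, c); c = [404, 3, 2, 2, 986] (same object as a, b)
`print(a)` → prints [404, 3, 2, 2, 986]
`print(c)` → prints [404, 3, 2, 2, 986]

Answer:
[404, 3, 2, 2, 986]
[404, 3, 2, 2, 986]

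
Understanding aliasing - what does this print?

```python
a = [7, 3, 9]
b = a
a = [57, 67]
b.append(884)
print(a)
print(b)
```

Key concept: rebinding vs mutation: a is rebound to a new list, b still points at the original.
Step by step:
`a = [7, 3, 9]` → a = [7, 3, 9]
`b = a` → b = [7, 3, 9] (same object as a)
`a = [57, 67]` → a = [57, 67]
`b.append(884)` → b = [7, 3, 9, 884]
`print(a)` → prints [57, 67]
`print(b)` → prints [7, 3, 9, 884]

Answer:
[57, 67]
[7, 3, 9, 884]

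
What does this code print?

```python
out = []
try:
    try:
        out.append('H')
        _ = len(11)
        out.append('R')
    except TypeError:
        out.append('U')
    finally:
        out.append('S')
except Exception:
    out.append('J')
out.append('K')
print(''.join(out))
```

Execution trace: 'H' (inner try body) → 'U' (inner except TypeError) → 'S' (inner finally) → 'K' (after the try/except). Output: HUSK

Answer: HUSK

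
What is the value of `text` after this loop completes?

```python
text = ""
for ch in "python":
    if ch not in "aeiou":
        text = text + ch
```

Remove vowels from 'python'
`text` takes the values: "" → "p" → "py" → "pyt" → "pyth" → "pythn"

Answer: "pythn"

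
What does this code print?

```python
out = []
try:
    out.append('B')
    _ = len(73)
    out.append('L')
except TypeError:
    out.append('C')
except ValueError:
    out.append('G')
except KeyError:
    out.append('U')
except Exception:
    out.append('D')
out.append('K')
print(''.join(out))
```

Execution trace: 'B' (try body) → 'C' (except TypeError) → 'K' (after the try/except). Output: BCK

Answer: BCK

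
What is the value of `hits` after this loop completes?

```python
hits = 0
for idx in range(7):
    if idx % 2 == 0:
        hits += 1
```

Count numbers divisible by 2 in range(7)
`hits` takes the values: 0 → 1 → 2 → 3 → 4

Answer: 4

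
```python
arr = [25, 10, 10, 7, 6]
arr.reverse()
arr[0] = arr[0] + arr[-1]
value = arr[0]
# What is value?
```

Trace:
`arr = [25, 10, 10, 7, 6]` → arr = [25, 10, 10, 7, 6]
`arr.reverse()` → arr = [6, 7, 10, 10, 25]
`arr[0] = arr[0] + arr[-1]` → arr = [31, 7, 10, 10, 25]
`value = arr[0]` → value = 31
So value = 31

Answer: 31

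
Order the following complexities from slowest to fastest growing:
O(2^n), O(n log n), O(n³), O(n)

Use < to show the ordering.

Ordered by growth rate: O(n) < O(n log n) < O(n³) < O(2^n)

Answer: O(n) < O(n log n) < O(n³) < O(2^n)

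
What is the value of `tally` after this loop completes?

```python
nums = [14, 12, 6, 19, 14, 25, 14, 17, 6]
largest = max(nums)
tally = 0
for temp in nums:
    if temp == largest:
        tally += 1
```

Count of max value 25 in [14, 12, 6, 19, 14, 25, 14, 17, 6]
`tally` takes the values: 0 → 1

Answer: 1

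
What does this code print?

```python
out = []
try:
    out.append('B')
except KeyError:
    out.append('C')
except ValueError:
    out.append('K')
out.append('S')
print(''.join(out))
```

Execution trace: 'B' (try body, no exception) → 'S' (after the try/except). Output: BS

Answer: BS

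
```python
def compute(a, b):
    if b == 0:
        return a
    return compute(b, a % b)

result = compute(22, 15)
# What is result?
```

compute(22, 15) -> compute(15, 7) -> compute(7, 1) -> compute(1, 0) -> 1

Answer: 1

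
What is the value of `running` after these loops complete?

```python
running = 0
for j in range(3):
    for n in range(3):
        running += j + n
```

Sum of all j+n for j,n in 3x3
`running` takes the values: 0 → 1 → 3 → 4 → 6 → 9 → 11 → 14 → 18

Answer: 18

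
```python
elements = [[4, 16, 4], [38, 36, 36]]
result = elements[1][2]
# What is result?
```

Trace:
`elements = [[4, 16, 4], [38, 36, 36]]` → elements = [[4, 16, 4], [38, 36, 36]]
`result = elements[1][2]` → result = 36
So result = 36

Answer: 36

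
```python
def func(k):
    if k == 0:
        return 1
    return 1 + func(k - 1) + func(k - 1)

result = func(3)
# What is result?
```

func(k) = 1 + 2·func(k-1), func(0)=1. Closed form: (1+1)·2^3 - 1 = 15.

Answer: 15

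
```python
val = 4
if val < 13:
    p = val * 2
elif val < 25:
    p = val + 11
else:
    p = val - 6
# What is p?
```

Trace:
`val = 4` → val = 4
`if val < 13: ...` → val < 13 is True → p = 8
So p = 8

Answer: 8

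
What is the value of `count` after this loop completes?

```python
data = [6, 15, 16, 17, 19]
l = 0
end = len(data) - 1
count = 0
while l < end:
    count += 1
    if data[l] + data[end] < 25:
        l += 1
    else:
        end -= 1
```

Steps to find pair summing to 25
`count` takes the values: 0 → 1 → 2 → 3 → 4

Answer: 4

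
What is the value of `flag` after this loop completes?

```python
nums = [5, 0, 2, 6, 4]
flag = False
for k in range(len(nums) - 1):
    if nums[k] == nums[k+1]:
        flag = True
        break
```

Check consecutive duplicates in [5, 0, 2, 6, 4]
`flag` takes the values: False

Answer: False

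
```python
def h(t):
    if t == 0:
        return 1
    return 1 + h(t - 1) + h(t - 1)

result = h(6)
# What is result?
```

h(t) = 1 + 2·h(t-1), h(0)=1. Closed form: (1+1)·2^6 - 1 = 127.

Answer: 127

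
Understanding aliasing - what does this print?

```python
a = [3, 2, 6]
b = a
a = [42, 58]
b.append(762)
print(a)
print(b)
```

Key concept: rebinding vs mutation: a is rebound to a new list, b still points at the original.
Step by step:
`a = [3, 2, 6]` → a = [3, 2, 6]
`b = a` → b = [3, 2, 6] (same object as a)
`a = [42, 58]` → a = [42, 58]
`b.append(762)` → b = [3, 2, 6, 762]
`print(a)` → prints [42, 58]
`print(b)` → prints [3, 2, 6, 762]

Answer:
[42, 58]
[3, 2, 6, 762]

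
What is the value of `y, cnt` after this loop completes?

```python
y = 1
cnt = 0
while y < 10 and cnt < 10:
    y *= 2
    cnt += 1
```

Double until >= 10 or 10 iterations
`y, cnt` takes the values: (1, 0) → (2, 0) → (2, 1) → (4, 1) → (4, 2) → (8, 2) → (8, 3) → (16, 3) → (16, 4)

Answer: 16, 4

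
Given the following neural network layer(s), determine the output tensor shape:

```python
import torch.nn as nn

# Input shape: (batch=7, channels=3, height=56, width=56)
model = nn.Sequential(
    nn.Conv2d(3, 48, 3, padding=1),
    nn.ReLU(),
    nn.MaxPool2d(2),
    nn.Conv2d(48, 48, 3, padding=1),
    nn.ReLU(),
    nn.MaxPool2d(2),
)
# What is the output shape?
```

Input: (7, 3, 56, 56) -> after first Conv2d: (7, 48, 56, 56) -> after first MaxPool2d: (7, 48, 28, 28) -> after second Conv2d: (7, 48, 28, 28) -> Output: (7, 48, 14, 14)

Answer: (7, 48, 14, 14)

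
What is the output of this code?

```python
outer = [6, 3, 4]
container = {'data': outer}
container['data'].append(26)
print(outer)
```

Key concept: dict holds reference to list.
Step by step:
`outer = [6, 3, 4]` → outer = [6, 3, 4]
`container = {'data': outer}` → container = {'data': [6, 3, 4]}
`container['data'].append(26)` → outer = [6, 3, 4, 26]; container = {'data': [6, 3, 4, 26]}
`print(outer)` → prints [6, 3, 4, 26]

Answer: [6, 3, 4, 26]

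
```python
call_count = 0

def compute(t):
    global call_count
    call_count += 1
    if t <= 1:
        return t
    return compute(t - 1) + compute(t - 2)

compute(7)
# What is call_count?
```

Calls(t) = 1 + Calls(t-1) + Calls(t-2); Calls(0)=Calls(1)=1. For t=7 this gives 41.

Answer: 41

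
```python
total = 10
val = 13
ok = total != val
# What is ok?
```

Trace:
`total = 10` → total = 10
`val = 13` → val = 13
`ok = total != val` → ok = True
So ok = True

Answer: True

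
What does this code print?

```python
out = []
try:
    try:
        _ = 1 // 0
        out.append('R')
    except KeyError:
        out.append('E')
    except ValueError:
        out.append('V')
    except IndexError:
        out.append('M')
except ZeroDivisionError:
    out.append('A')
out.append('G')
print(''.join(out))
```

Execution trace: 'A' (outer except ZeroDivisionError) → 'G' (after the try/except). Output: AG

Answer: AG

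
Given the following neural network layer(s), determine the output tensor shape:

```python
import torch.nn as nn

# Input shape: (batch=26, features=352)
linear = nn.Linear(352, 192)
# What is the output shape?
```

Input: (26, 352) -> Output: (26, 192)

Answer: (26, 192)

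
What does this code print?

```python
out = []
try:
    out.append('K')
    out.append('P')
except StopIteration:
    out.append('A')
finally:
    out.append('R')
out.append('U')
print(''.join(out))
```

Execution trace: 'K' (try body) → 'P' (try body, no exception) → 'R' (finally) → 'U' (after the try/except). Output: KPRU

Answer: KPRU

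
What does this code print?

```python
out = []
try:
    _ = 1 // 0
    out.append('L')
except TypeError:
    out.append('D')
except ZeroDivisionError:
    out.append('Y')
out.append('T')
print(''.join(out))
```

Execution trace: 'Y' (except ZeroDivisionError) → 'T' (after the try/except). Output: YT

Answer: YT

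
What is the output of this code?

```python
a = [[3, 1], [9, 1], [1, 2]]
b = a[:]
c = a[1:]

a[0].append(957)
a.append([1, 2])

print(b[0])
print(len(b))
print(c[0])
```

Key concept: slice with nested mutation.
Step by step:
`a = [[3, 1], [9, 1], [1, 2]]` → a = [[3, 1], [9, 1], [1, 2]]
`b = a[:]` → b = [[3, 1], [9, 1], [1, 2]]
`c = a[1:]` → c = [[9, 1], [1, 2]]
`a[0].append(957)` → a = [[3, 1, 957], [9, 1], [1, 2]]; b = [[3, 1, 957], [9, 1], [1, 2]]
`a.append([1, 2])` → a = [[3, 1, 957], [9, 1], [1, 2], [1, 2]]
`print(b[0])` → prints [3, 1, 957]
`print(len(b))` → prints 3
`print(c[0])` → prints [9, 1]

Answer:
[3, 1, 957]
3
[9, 1]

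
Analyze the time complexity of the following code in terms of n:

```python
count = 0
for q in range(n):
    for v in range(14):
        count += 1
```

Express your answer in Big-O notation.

Each loop level contributes: n × 1. Multiplying the contributions gives O(n).

Answer: O(n)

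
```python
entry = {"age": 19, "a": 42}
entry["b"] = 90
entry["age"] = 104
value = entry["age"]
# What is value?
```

Trace:
`entry = {"age": 19, "a": 42}` → entry = {'age': 19, 'a': 42}
`entry["b"] = 90` → entry = {'age': 19, 'a': 42, 'b': 90}
`entry["age"] = 104` → entry = {'age': 104, 'a': 42, 'b': 90}
`value = entry["age"]` → value = 104
So value = 104

Answer: 104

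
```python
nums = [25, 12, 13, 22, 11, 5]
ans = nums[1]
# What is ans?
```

Trace:
`nums = [25, 12, 13, 22, 11, 5]` → nums = [25, 12, 13, 22, 11, 5]
`ans = nums[1]` → ans = 12
So ans = 12

Answer: 12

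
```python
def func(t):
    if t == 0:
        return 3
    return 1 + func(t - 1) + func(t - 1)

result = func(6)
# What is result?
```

func(t) = 1 + 2·func(t-1), func(0)=3. Closed form: (3+1)·2^6 - 1 = 255.

Answer: 255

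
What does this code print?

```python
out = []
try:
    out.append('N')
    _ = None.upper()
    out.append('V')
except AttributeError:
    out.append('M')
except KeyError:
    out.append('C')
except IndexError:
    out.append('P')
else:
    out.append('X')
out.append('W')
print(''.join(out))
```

Execution trace: 'N' (try body) → 'M' (except AttributeError) → 'W' (after the try/except). Output: NMW

Answer: NMW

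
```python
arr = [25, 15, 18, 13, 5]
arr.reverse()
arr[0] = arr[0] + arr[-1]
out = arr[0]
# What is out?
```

Trace:
`arr = [25, 15, 18, 13, 5]` → arr = [25, 15, 18, 13, 5]
`arr.reverse()` → arr = [5, 13, 18, 15, 25]
`arr[0] = arr[0] + arr[-1]` → arr = [30, 13, 18, 15, 25]
`out = arr[0]` → out = 30
So out = 30

Answer: 30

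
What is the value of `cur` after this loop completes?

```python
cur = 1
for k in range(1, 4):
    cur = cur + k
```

Start at 1, add 1 through 3
`cur` takes the values: 1 → 2 → 4 → 7

Answer: 7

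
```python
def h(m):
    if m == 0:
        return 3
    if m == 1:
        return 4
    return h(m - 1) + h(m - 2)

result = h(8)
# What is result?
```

Build up from base cases: h(0)=3, h(1)=4, h(2)=7, h(3)=11, h(4)=18, h(5)=29, h(6)=47, ..., h(8)=123

Answer: 123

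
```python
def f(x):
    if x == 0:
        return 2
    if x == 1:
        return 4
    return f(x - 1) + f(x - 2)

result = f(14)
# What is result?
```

Build up from base cases: f(0)=2, f(1)=4, f(2)=6, f(3)=10, f(4)=16, f(5)=26, f(6)=42, ..., f(14)=1974

Answer: 1974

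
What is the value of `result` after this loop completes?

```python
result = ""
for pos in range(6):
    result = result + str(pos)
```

Concatenate digits 0 to 5
`result` takes the values: "" → "0" → "01" → "012" → "0123" → "01234" → "012345"

Answer: "012345"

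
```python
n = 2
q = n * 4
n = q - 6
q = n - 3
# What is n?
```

Trace:
`n = 2` → n = 2
`q = n * 4` → q = 8
`n = q - 6` → n = 2
`q = n - 3` → q = -1
So n = 2

Answer: 2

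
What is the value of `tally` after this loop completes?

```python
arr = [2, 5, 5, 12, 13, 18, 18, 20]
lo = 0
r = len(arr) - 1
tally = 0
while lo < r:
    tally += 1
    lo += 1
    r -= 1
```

Iterations until pointers meet (list length 8)
`tally` takes the values: 0 → 1 → 2 → 3 → 4

Answer: 4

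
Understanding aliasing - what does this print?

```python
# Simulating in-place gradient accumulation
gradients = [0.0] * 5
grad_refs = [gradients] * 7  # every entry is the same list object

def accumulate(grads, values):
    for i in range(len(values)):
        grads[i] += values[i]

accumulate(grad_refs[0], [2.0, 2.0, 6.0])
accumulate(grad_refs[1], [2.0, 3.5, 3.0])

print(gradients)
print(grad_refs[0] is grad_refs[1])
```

Key concept: gradient accumulation aliasing.
Step by step:
`gradients = [0.0] * 5` → gradients = [0.0, 0.0, 0.0, 0.0, 0.0]
`grad_refs = [gradients] * 7` → grad_refs = [[0.0, 0.0, 0.0, 0.0, 0.0], [0.0, 0.0, 0.0, 0.0, 0.0], [0.0, 0.0, 0.0, 0.0, 0.0], [0.0, 0.0, 0.0, 0.0, 0.0], [0.0, 0.0, 0.0, 0.0, 0.0], [0.0, 0.0, 0.0, 0.0, 0.0], [0.0, 0.0, 0.0, 0.0, 0.0]]
`accumulate(grad_refs[0], [2.0, 2.0, 6.0])` → gradients = [2.0, 2.0, 6.0, 0.0, 0.0]; grad_refs = [[2.0, 2.0, 6.0, 0.0, 0.0], [2.0, 2.0, 6.0, 0.0, 0.0], [2.0, 2.0, 6.0, 0.0, 0.0], [2.0, 2.0, 6.0, 0.0, 0.0], [2.0, 2.0, 6.0, 0.0, 0.0], [2.0, 2.0, 6.0, 0.0, 0.0], [2.0, 2.0, 6.0, 0.0, 0.0]]
`accumulate(grad_refs[1], [2.0, 3.5, 3.0])` → gradients = [4.0, 5.5, 9.0, 0.0, 0.0]; grad_refs = [[4.0, 5.5, 9.0, 0.0, 0.0], [4.0, 5.5, 9.0, 0.0, 0.0], [4.0, 5.5, 9.0, 0.0, 0.0], [4.0, 5.5, 9.0, 0.0, 0.0], [4.0, 5.5, 9.0, 0.0, 0.0], [4.0, 5.5, 9.0, 0.0, 0.0], [4.0, 5.5, 9.0, 0.0, 0.0]]
`print(gradients)` → prints [4.0, 5.5, 9.0, 0.0, 0.0]
`print(grad_refs[0] is grad_refs[1])` → prints True

Answer:
[4.0, 5.5, 9.0, 0.0, 0.0]
True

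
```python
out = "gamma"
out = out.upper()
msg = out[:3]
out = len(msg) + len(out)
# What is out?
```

Trace:
`out = "gamma"` → out = 'gamma'
`out = out.upper()` → out = 'GAMMA'
`msg = out[:3]` → msg = 'GAM'
`out = len(msg) + len(out)` → out = 8
So out = 8

Answer: 8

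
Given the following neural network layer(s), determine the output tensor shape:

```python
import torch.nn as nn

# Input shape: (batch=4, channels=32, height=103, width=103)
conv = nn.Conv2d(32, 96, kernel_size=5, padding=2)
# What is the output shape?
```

Input: (4, 32, 103, 103) -> Output: (4, 96, 103, 103)

Answer: (4, 96, 103, 103)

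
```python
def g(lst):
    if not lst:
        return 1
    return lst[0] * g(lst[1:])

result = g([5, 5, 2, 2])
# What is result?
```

Product over [5, 5, 2, 2] = 5 * 5 * 2 * 2 = 100

Answer: 100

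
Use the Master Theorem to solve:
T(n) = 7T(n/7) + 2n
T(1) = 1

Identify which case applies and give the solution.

a=7, b=7, f(n)=2n. log_7(7) = 1. Since c=1 = 1, Case 2 applies: T(n) = Θ(n^log_b(a) · log n) = O(n log n).

Answer: O(n log n) - Case 2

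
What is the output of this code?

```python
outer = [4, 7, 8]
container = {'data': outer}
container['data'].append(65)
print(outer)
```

Key concept: dict holds reference to list.
Step by step:
`outer = [4, 7, 8]` → outer = [4, 7, 8]
`container = {'data': outer}` → container = {'data': [4, 7, 8]}
`container['data'].append(65)` → outer = [4, 7, 8, 65]; container = {'data': [4, 7, 8, 65]}
`print(outer)` → prints [4, 7, 8, 65]

Answer: [4, 7, 8, 65]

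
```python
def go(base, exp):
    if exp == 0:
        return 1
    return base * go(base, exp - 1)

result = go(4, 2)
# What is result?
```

go(4, 2) = 4 * 4 = 16

Answer: 16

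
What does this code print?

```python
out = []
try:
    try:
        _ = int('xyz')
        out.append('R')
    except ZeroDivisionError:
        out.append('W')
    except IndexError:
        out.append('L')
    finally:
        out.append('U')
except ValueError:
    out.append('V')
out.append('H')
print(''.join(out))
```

Execution trace: 'U' (finally) → 'V' (outer except ValueError) → 'H' (after the try/except). Output: UVH

Answer: UVH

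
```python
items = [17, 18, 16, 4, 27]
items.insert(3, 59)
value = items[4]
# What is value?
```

Trace:
`items = [17, 18, 16, 4, 27]` → items = [17, 18, 16, 4, 27]
`items.insert(3, 59)` → items = [17, 18, 16, 59, 4, 27]
`value = items[4]` → value = 4
So value = 4

Answer: 4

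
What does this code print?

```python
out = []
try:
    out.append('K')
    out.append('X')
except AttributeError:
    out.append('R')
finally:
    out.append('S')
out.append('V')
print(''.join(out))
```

Execution trace: 'K' (try body) → 'X' (try body, no exception) → 'S' (finally) → 'V' (after the try/except). Output: KXSV

Answer: KXSV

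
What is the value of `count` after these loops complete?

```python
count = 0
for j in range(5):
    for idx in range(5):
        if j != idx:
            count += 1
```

5² - 5 (exclude diagonal)
`count` takes the values: 0 → 1 → 2 → 3 → 4 → 5 → 6 → 7 → 8 → 9 → 10 → 11 → 12 → 13 → 14 → 15 → 16 → 17 → 18 → 19 → 20

Answer: 20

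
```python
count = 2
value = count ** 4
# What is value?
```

Trace:
`count = 2` → count = 2
`value = count ** 4` → value = 16
So value = 16

Answer: 16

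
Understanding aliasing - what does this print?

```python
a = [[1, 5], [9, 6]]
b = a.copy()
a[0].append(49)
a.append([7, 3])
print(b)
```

Key concept: shallow copy with nested lists.
Step by step:
`a = [[1, 5], [9, 6]]` → a = [[1, 5], [9, 6]]
`b = a.copy()` → b = [[1, 5], [9, 6]]
`a[0].append(49)` → a = [[1, 5, 49], [9, 6]]; b = [[1, 5, 49], [9, 6]]
`a.append([7, 3])` → a = [[1, 5, 49], [9, 6], [7, 3]]
`print(b)` → prints [[1, 5, 49], [9, 6]]

Answer: [[1, 5, 49], [9, 6]]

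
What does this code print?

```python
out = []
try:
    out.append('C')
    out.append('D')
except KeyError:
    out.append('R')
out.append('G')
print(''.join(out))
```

Execution trace: 'C' (try body) → 'D' (try body, no exception) → 'G' (after the try/except). Output: CDG

Answer: CDG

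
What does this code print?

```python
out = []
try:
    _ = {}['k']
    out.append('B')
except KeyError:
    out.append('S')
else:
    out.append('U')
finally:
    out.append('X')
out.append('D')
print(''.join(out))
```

Execution trace: 'S' (except KeyError) → 'X' (finally) → 'D' (after the try/except). Output: SXD

Answer: SXD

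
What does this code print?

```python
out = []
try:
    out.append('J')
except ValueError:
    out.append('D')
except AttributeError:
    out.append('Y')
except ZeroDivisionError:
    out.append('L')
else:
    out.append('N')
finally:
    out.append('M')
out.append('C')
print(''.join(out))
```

Execution trace: 'J' (try body, no exception) → 'N' (else) → 'M' (finally) → 'C' (after the try/except). Output: JNMC

Answer: JNMC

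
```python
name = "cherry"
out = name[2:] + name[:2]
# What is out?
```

Trace:
`name = "cherry"` → name = 'cherry'
`out = name[2:] + name[:2]` → out = 'errych'
So out = 'errych'

Answer: 'errych'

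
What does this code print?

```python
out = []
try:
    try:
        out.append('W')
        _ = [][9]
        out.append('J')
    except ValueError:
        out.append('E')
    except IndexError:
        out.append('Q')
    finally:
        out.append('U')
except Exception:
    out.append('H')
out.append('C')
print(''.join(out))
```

Execution trace: 'W' (inner try body) → 'Q' (inner except IndexError) → 'U' (inner finally) → 'C' (after the try/except). Output: WQUC

Answer: WQUC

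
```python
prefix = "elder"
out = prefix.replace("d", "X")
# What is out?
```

Trace:
`prefix = "elder"` → prefix = 'elder'
`out = prefix.replace("d", "X")` → out = 'elXer'
So out = 'elXer'

Answer: 'elXer'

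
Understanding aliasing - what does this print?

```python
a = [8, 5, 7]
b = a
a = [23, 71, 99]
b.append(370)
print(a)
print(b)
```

Key concept: rebinding vs mutation: a is rebound to a new list, b still points at the original.
Step by step:
`a = [8, 5, 7]` → a = [8, 5, 7]
`b = a` → b = [8, 5, 7] (same object as a)
`a = [23, 71, 99]` → a = [23, 71, 99]
`b.append(370)` → b = [8, 5, 7, 370]
`print(a)` → prints [23, 71, 99]
`print(b)` → prints [8, 5, 7, 370]

Answer:
[23, 71, 99]
[8, 5, 7, 370]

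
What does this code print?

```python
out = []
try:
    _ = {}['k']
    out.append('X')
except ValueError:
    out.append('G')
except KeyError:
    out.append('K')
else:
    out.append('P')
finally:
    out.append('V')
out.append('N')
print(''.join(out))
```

Execution trace: 'K' (except KeyError) → 'V' (finally) → 'N' (after the try/except). Output: KVN

Answer: KVN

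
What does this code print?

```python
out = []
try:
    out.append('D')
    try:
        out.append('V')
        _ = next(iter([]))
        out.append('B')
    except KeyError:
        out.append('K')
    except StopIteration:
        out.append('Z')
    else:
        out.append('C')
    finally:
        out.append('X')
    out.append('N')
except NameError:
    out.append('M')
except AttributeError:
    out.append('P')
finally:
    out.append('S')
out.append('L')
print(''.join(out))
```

Execution trace: 'D' (try body) → 'V' (inner try body) → 'Z' (inner except StopIteration) → 'X' (inner finally) → 'N' (try body, no exception) → 'S' (finally) → 'L' (after the try/except). Output: DVZXNSL

Answer: DVZXNSL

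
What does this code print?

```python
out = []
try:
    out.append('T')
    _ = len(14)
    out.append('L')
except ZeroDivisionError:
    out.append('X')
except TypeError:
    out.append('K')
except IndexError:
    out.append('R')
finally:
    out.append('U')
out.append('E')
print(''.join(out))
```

Execution trace: 'T' (try body) → 'K' (except TypeError) → 'U' (finally) → 'E' (after the try/except). Output: TKUE

Answer: TKUE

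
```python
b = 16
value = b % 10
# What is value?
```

Trace:
`b = 16` → b = 16
`value = b % 10` → value = 6
So value = 6

Answer: 6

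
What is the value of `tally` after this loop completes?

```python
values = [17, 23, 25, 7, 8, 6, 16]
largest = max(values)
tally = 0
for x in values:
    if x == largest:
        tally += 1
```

Count of max value 25 in [17, 23, 25, 7, 8, 6, 16]
`tally` takes the values: 0 → 1

Answer: 1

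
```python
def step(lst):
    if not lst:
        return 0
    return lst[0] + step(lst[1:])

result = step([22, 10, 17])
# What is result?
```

22 + 10 + 17 + 0 = 49

Answer: 49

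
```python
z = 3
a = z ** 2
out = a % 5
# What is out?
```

Trace:
`z = 3` → z = 3
`a = z ** 2` → a = 9
`out = a % 5` → out = 4
So out = 4

Answer: 4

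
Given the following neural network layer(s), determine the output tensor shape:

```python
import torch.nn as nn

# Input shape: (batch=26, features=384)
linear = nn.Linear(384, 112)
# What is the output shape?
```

Input: (26, 384) -> Output: (26, 112)

Answer: (26, 112)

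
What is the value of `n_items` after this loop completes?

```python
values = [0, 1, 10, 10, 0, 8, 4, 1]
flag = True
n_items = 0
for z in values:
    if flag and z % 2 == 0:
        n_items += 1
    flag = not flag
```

Count even values at even positions
`n_items` takes the values: 0 → 1 → 2 → 3 → 4

Answer: 4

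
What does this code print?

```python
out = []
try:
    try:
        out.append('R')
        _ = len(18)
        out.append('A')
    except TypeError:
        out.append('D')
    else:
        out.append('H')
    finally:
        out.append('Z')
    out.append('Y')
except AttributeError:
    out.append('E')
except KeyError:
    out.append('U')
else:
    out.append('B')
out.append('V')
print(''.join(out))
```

Execution trace: 'R' (inner try body) → 'D' (inner except TypeError) → 'Z' (inner finally) → 'Y' (try body, no exception) → 'B' (else) → 'V' (after the try/except). Output: RDZYBV

Answer: RDZYBV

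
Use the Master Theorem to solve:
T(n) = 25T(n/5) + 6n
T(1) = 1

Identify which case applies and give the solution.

a=25, b=5, f(n)=6n. log_5(25) = 2. Since c=1 < 2, Case 1 applies: T(n) = Θ(n^log_b(a)) = O(n^2).

Answer: O(n^2) - Case 1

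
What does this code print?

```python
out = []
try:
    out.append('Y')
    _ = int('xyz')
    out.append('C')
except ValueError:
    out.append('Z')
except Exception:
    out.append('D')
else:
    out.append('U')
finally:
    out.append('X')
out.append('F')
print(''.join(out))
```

Execution trace: 'Y' (try body) → 'Z' (except ValueError) → 'X' (finally) → 'F' (after the try/except). Output: YZXF

Answer: YZXF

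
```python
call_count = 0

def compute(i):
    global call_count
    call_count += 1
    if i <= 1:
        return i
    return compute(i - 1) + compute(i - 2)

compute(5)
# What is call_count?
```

Calls(i) = 1 + Calls(i-1) + Calls(i-2); Calls(0)=Calls(1)=1. For i=5 this gives 15.

Answer: 15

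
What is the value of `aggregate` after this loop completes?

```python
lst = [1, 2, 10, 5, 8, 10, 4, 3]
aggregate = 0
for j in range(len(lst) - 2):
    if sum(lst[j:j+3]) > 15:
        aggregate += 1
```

Count windows with sum > 15
`aggregate` takes the values: 0 → 1 → 2 → 3 → 4 → 5

Answer: 5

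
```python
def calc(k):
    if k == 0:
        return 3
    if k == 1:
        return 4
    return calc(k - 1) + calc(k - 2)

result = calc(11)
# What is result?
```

Build up from base cases: calc(0)=3, calc(1)=4, calc(2)=7, calc(3)=11, calc(4)=18, calc(5)=29, calc(6)=47, ..., calc(11)=521

Answer: 521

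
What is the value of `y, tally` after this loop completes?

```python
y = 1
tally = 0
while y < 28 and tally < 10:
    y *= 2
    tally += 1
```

Double until >= 28 or 10 iterations
`y, tally` takes the values: (1, 0) → (2, 0) → (2, 1) → (4, 1) → (4, 2) → (8, 2) → (8, 3) → (16, 3) → (16, 4) → (32, 4) → (32, 5)

Answer: 32, 5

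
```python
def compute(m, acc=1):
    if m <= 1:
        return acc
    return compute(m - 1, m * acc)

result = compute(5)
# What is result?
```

Accumulator trace (n, acc): (5, 1) -> (4, 5) -> (3, 20) -> (2, 60) -> (1, 120) -> return 120

Answer: 120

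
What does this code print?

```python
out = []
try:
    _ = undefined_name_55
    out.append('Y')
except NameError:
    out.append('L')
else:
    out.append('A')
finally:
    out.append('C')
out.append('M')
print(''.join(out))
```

Execution trace: 'L' (except NameError) → 'C' (finally) → 'M' (after the try/except). Output: LCM

Answer: LCM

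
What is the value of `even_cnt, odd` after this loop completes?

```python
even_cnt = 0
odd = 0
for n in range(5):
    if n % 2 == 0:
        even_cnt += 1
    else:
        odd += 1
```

Count evens and odds in range(5)
`even_cnt, odd` takes the values: (0, 0) → (1, 0) → (1, 1) → (2, 1) → (2, 2) → (3, 2)

Answer: 3, 2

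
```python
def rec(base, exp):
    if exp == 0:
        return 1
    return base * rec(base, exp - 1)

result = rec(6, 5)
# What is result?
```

rec(6, 5) = 6 * 6 * 6 * 6 * 6 = 7776

Answer: 7776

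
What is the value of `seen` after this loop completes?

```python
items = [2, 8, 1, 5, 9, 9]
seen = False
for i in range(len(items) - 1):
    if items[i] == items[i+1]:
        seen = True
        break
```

Check consecutive duplicates in [2, 8, 1, 5, 9, 9]
`seen` takes the values: False → True

Answer: True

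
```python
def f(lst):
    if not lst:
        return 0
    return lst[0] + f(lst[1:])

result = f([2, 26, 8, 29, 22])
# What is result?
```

2 + 26 + 8 + 29 + 22 + 0 = 87

Answer: 87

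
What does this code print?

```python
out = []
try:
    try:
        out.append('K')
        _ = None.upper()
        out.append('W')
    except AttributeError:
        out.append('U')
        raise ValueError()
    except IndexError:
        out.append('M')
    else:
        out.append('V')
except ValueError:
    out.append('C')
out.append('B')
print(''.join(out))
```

Execution trace: 'K' (inner try body) → 'U' (inner except AttributeError) → 'C' (outer except ValueError) → 'B' (after the try/except). Output: KUCB

Answer: KUCB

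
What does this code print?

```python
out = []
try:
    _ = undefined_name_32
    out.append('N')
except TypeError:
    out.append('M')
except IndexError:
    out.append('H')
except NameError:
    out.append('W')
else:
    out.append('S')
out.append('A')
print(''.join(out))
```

Execution trace: 'W' (except NameError) → 'A' (after the try/except). Output: WA

Answer: WA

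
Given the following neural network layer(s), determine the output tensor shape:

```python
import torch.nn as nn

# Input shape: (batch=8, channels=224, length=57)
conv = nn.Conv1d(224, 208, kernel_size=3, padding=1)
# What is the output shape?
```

Input: (8, 224, 57) -> Output: (8, 208, 57)

Answer: (8, 208, 57)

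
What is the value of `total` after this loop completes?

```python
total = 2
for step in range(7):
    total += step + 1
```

Start at 2, add 1 to 7 = 30
`total` takes the values: 2 → 3 → 5 → 8 → 12 → 17 → 23 → 30

Answer: 30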